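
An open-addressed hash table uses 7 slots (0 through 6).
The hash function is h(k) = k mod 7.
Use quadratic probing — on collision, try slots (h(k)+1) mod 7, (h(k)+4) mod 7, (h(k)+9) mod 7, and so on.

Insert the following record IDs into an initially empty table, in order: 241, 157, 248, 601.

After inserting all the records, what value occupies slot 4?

157

Insert 241: h=3, slot 3 empty -> index 3.
Insert 157: h=3, slot 3 occupied -> index 4.
Insert 248: h=3, slots 3,4 occupied -> index 0.
Insert 601: h=6, slot 6 empty -> index 6.
Table: [248, ∅, ∅, 241, 157, ∅, 601]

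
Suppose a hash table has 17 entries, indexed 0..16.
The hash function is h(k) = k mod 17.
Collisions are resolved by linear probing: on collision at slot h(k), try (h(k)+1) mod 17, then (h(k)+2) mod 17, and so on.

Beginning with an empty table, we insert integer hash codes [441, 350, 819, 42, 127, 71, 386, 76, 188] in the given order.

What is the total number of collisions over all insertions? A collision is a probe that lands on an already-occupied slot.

Insert 441: h=16, slot 16 empty → index 16.
Insert 350: h=10, slot 10 empty → index 10.
Insert 819: h=3, slot 3 empty → index 3.
Insert 42: h=8, slot 8 empty → index 8.
Insert 127: h=8, slot 8 occupied → index 9.
Insert 71: h=3, slot 3 occupied → index 4.
Insert 386: h=12, slot 12 empty → index 12.
Insert 76: h=8, slots 8,9,10 occupied → index 11.
Insert 188: h=1, slot 1 empty → index 1.
Table: [_, 188, _, 819, 71, _, _, _, 42, 127, 350, 76, 386, _, _, _, 441]

5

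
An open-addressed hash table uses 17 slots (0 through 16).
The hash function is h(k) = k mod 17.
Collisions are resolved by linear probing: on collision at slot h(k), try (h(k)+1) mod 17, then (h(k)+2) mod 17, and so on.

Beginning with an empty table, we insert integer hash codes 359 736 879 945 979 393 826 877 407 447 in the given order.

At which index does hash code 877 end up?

14

Insert 359: h=2, slot 2 empty → index 2.
Insert 736: h=5, slot 5 empty → index 5.
Insert 879: h=12, slot 12 empty → index 12.
Insert 945: h=10, slot 10 empty → index 10.
Insert 979: h=10, slot 10 occupied → index 11.
Insert 393: h=2, slot 2 occupied → index 3.
Insert 826: h=10, slots 10,11,12 occupied → index 13.
Insert 877: h=10, slots 10,11,12,13 occupied → index 14.
Insert 407: h=16, slot 16 empty → index 16.
Insert 447: h=5, slot 5 occupied → index 6.
Table: [—, —, 359, 393, —, 736, 447, —, —, —, 945, 979, 879, 826, 877, —, 407]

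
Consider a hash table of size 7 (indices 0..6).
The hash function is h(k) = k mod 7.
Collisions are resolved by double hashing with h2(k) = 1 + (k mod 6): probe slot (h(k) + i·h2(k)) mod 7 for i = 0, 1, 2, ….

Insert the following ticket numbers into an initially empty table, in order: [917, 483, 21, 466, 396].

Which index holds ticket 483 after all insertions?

4

Insert 917: h=0, slot 0 empty => index 0.
Insert 483: h=0, h2=4, slot 0 occupied => index 4.
Insert 21: h=0, h2=4, slots 0,4 occupied => index 1.
Insert 466: h=4, h2=5, slot 4 occupied => index 2.
Insert 396: h=4, h2=1, slot 4 occupied => index 5.
Table: [917, 21, 466, ∅, 483, 396, ∅]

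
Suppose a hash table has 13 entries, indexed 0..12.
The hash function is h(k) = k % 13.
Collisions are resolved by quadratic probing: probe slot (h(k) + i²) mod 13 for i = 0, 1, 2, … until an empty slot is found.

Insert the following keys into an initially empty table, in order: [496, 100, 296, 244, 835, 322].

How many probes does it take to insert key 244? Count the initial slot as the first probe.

2

496: h=2 → slot 2
100: h=9 → slot 9
296: h=10 → slot 10
244: h=10, probe 10,11 → slot 11
835: h=3 → slot 3
322: h=10, probe 10,11,1 → slot 1
Table: [-, 322, 496, 835, -, -, -, -, -, 100, 296, 244, -]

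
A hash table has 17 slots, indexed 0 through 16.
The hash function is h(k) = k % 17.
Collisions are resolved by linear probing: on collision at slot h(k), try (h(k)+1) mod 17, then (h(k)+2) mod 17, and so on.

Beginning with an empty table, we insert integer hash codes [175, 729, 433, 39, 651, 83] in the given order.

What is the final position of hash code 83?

16

Insert 175: h=5, slot 5 empty → index 5.
Insert 729: h=15, slot 15 empty → index 15.
Insert 433: h=8, slot 8 empty → index 8.
Insert 39: h=5, slot 5 occupied → index 6.
Insert 651: h=5, slots 5,6 occupied → index 7.
Insert 83: h=15, slot 15 occupied → index 16.
Table: [_, _, _, _, _, 175, 39, 651, 433, _, _, _, _, _, _, 729, 83]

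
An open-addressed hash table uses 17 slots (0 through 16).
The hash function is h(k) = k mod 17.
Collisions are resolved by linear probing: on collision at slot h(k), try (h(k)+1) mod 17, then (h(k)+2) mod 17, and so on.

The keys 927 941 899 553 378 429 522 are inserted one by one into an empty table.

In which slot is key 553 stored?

10

927 hashes to 9; slot 9 is free -> place at 9.
941 hashes to 6; slot 6 is free -> place at 6.
899 hashes to 15; slot 15 is free -> place at 15.
553 hashes to 9; 9 taken -> place at 10.
378 hashes to 4; slot 4 is free -> place at 4.
429 hashes to 4; 4 taken -> place at 5.
522 hashes to 12; slot 12 is free -> place at 12.
Table: [∅, ∅, ∅, ∅, 378, 429, 941, ∅, ∅, 927, 553, ∅, 522, ∅, ∅, 899, ∅]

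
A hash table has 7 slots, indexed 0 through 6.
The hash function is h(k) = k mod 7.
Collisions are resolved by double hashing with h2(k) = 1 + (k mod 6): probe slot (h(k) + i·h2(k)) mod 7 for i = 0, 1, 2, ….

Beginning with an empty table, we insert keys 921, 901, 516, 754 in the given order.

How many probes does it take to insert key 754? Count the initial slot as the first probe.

921: h=4 -> slot 4
901: h=5 -> slot 5
516: h=5, h2=1, probe 5,6 -> slot 6
754: h=5, h2=5, probe 5,3 -> slot 3
Table: [—, —, —, 754, 921, 901, 516]

2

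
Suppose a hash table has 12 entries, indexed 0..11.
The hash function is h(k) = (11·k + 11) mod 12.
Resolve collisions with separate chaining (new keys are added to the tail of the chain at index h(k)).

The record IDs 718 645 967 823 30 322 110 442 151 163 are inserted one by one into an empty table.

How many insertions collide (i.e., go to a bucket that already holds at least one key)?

Insert 718: h=1, bucket 1 empty → new chain.
Insert 645: h=2, bucket 2 empty → new chain.
Insert 967: h=4, bucket 4 empty → new chain.
Insert 823: h=4, bucket 4 nonempty → append to chain.
Insert 30: h=5, bucket 5 empty → new chain.
Insert 322: h=1, bucket 1 nonempty → append to chain.
Insert 110: h=9, bucket 9 empty → new chain.
Insert 442: h=1, bucket 1 nonempty → append to chain.
Insert 151: h=4, bucket 4 nonempty → append to chain.
Insert 163: h=4, bucket 4 nonempty → append to chain.
Final buckets:
0: _
1: 718 -> 322 -> 442
2: 645
3: _
4: 967 -> 823 -> 151 -> 163
5: 30
6: _
7: _
8: _
9: 110
10: _
11: _

5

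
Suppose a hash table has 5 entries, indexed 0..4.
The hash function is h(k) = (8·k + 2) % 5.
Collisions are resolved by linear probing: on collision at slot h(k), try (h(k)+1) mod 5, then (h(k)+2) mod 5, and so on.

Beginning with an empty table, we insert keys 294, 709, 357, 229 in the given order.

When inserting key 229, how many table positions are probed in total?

294: h=4 -> slot 4
709: h=4, probe 4,0 -> slot 0
357: h=3 -> slot 3
229: h=4, probe 4,0,1 -> slot 1
Table: [709, 229, ∅, 357, 294]

3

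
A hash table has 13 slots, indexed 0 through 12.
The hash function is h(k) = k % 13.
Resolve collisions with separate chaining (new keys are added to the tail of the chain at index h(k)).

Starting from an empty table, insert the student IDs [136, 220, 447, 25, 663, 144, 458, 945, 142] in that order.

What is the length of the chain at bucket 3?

136 → bucket 6
220 → bucket 12
447 → bucket 5
25 → bucket 12 (collision)
663 → bucket 0
144 → bucket 1
458 → bucket 3
945 → bucket 9
142 → bucket 12 (collision)
Final buckets:
0: 663
1: 144
2: .
3: 458
4: .
5: 447
6: 136
7: .
8: .
9: 945
10: .
11: .
12: 220 -> 25 -> 142

1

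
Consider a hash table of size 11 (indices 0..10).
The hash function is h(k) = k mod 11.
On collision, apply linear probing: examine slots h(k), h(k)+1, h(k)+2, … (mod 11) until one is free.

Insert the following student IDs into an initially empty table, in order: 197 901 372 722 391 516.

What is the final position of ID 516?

1

197: h=10 → slot 10
901: h=10, probe 10,0 → slot 0
372: h=9 → slot 9
722: h=7 → slot 7
391: h=6 → slot 6
516: h=10, probe 10,0,1 → slot 1
Table: [901, 516, —, —, —, —, 391, 722, —, 372, 197]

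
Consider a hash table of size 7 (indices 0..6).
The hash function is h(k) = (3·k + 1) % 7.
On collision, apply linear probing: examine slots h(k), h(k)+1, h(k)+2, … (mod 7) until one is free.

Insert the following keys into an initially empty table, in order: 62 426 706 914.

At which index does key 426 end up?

6

Insert 62: h=5, slot 5 empty => index 5.
Insert 426: h=5, slot 5 occupied => index 6.
Insert 706: h=5, slots 5,6 occupied => index 0.
Insert 914: h=6, slots 6,0 occupied => index 1.
Table: [706, 914, —, —, —, 62, 426]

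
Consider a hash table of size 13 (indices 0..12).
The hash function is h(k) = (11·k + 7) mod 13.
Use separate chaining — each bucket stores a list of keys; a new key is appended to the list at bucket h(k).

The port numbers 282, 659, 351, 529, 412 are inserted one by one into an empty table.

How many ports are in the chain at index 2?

4

Insert 282: h=2, bucket 2 empty → new chain.
Insert 659: h=2, bucket 2 nonempty → append to chain.
Insert 351: h=7, bucket 7 empty → new chain.
Insert 529: h=2, bucket 2 nonempty → append to chain.
Insert 412: h=2, bucket 2 nonempty → append to chain.
Final buckets:
0: —
1: —
2: 282 -> 659 -> 529 -> 412
3: —
4: —
5: —
6: —
7: 351
8: —
9: —
10: —
11: —
12: —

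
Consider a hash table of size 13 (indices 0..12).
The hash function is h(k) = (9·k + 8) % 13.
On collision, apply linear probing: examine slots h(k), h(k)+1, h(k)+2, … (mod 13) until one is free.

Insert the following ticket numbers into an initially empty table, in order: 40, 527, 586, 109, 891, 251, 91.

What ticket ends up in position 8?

40: h=4 => slot 4
527: h=6 => slot 6
586: h=4, probe 4,5 => slot 5
109: h=1 => slot 1
891: h=6, probe 6,7 => slot 7
251: h=5, probe 5,6,7,8 => slot 8
91: h=8, probe 8,9 => slot 9
Table: [_, 109, _, _, 40, 586, 527, 891, 251, 91, _, _, _]

251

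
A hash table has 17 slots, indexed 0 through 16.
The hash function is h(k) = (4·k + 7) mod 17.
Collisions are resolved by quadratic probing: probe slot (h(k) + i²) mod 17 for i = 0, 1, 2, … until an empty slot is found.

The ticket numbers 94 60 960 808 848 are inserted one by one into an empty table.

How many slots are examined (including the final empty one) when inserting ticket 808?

3

94: h=9 → slot 9
60: h=9, probe 9,10 → slot 10
960: h=5 → slot 5
808: h=9, probe 9,10,13 → slot 13
848: h=16 → slot 16
Table: [—, —, —, —, —, 960, —, —, —, 94, 60, —, —, 808, —, —, 848]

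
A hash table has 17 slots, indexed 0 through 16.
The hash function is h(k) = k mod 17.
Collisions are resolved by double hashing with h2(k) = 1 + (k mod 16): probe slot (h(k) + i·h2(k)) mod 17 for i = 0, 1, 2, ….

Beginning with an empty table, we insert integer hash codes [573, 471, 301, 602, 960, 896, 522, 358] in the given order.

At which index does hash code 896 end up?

Insert 573: h=12, slot 12 empty -> index 12.
Insert 471: h=12, h2=8, slot 12 occupied -> index 3.
Insert 301: h=12, h2=14, slot 12 occupied -> index 9.
Insert 602: h=7, slot 7 empty -> index 7.
Insert 960: h=8, slot 8 empty -> index 8.
Insert 896: h=12, h2=1, slot 12 occupied -> index 13.
Insert 522: h=12, h2=11, slot 12 occupied -> index 6.
Insert 358: h=1, slot 1 empty -> index 1.
Table: [-, 358, -, 471, -, -, 522, 602, 960, 301, -, -, 573, 896, -, -, -]

13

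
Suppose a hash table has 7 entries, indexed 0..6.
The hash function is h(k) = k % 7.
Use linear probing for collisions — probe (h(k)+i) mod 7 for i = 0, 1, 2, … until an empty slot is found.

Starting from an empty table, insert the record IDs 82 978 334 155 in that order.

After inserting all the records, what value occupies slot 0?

82: h=5 → slot 5
978: h=5, probe 5,6 → slot 6
334: h=5, probe 5,6,0 → slot 0
155: h=1 → slot 1
Table: [334, 155, -, -, -, 82, 978]

334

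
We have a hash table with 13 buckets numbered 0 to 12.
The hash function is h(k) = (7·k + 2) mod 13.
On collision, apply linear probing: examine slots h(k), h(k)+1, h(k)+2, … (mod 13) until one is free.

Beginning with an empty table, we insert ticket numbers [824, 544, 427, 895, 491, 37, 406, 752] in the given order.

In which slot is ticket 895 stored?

824 hashes to 11; slot 11 is free => place at 11.
544 hashes to 1; slot 1 is free => place at 1.
427 hashes to 1; 1 taken => place at 2.
895 hashes to 1; 1,2 taken => place at 3.
491 hashes to 7; slot 7 is free => place at 7.
37 hashes to 1; 1,2,3 taken => place at 4.
406 hashes to 10; slot 10 is free => place at 10.
752 hashes to 1; 1,2,3,4 taken => place at 5.
Table: [-, 544, 427, 895, 37, 752, -, 491, -, -, 406, 824, -]

3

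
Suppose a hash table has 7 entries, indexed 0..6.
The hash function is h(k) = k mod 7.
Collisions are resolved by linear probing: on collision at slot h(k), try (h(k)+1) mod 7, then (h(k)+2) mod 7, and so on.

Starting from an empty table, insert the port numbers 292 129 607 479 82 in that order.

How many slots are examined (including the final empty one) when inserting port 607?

292 hashes to 5; slot 5 is free => place at 5.
129 hashes to 3; slot 3 is free => place at 3.
607 hashes to 5; 5 taken => place at 6.
479 hashes to 3; 3 taken => place at 4.
82 hashes to 5; 5,6 taken => place at 0.
Table: [82, ., ., 129, 479, 292, 607]

2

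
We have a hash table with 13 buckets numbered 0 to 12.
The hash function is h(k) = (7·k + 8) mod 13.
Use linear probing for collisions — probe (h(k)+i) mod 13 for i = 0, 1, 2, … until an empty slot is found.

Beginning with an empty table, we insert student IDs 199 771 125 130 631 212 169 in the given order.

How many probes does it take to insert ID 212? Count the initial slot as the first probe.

Insert 199: h=10, slot 10 empty -> index 10.
Insert 771: h=10, slot 10 occupied -> index 11.
Insert 125: h=12, slot 12 empty -> index 12.
Insert 130: h=8, slot 8 empty -> index 8.
Insert 631: h=5, slot 5 empty -> index 5.
Insert 212: h=10, slots 10,11,12 occupied -> index 0.
Insert 169: h=8, slot 8 occupied -> index 9.
Table: [212, —, —, —, —, 631, —, —, 130, 169, 199, 771, 125]

4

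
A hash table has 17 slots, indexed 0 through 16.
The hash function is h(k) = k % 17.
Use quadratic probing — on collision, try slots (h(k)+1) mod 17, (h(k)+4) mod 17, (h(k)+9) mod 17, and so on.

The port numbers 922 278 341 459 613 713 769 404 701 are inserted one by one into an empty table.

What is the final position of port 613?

922 hashes to 4; slot 4 is free => place at 4.
278 hashes to 6; slot 6 is free => place at 6.
341 hashes to 1; slot 1 is free => place at 1.
459 hashes to 0; slot 0 is free => place at 0.
613 hashes to 1; 1 taken => place at 2.
713 hashes to 16; slot 16 is free => place at 16.
769 hashes to 4; 4 taken => place at 5.
404 hashes to 13; slot 13 is free => place at 13.
701 hashes to 4; 4,5 taken => place at 8.
Table: [459, 341, 613, -, 922, 769, 278, -, 701, -, -, -, -, 404, -, -, 713]

2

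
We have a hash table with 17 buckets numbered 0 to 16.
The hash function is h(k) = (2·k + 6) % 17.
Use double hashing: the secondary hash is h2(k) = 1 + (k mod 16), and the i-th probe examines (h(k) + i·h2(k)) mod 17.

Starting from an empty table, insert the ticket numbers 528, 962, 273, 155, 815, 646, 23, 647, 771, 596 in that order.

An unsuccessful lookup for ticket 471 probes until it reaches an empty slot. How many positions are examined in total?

3

528 hashes to 8; slot 8 is free → place at 8.
962 hashes to 9; slot 9 is free → place at 9.
273 hashes to 8, h2=2; 8 taken → place at 10.
155 hashes to 10, h2=12; 10 taken → place at 5.
815 hashes to 4; slot 4 is free → place at 4.
646 hashes to 6; slot 6 is free → place at 6.
23 hashes to 1; slot 1 is free → place at 1.
647 hashes to 8, h2=8; 8 taken → place at 16.
771 hashes to 1, h2=4; 1,5,9 taken → place at 13.
596 hashes to 8, h2=5; 8,13,1,6 taken → place at 11.
Table: [—, 23, —, —, 815, 155, 646, —, 528, 962, 273, 596, —, 771, —, —, 647]
Lookup 471: h=13, h2=8, probe 13,4,12 → slot 12 empty, not found.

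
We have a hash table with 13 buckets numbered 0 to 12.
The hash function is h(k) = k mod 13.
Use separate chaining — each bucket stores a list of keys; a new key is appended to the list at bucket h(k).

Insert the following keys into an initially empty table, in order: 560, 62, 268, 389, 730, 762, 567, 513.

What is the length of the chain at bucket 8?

560 -> bucket 1
62 -> bucket 10
268 -> bucket 8
389 -> bucket 12
730 -> bucket 2
762 -> bucket 8 (collision)
567 -> bucket 8 (collision)
513 -> bucket 6
Final buckets:
0: ∅
1: 560
2: 730
3: ∅
4: ∅
5: ∅
6: 513
7: ∅
8: 268 -> 762 -> 567
9: ∅
10: 62
11: ∅
12: 389

3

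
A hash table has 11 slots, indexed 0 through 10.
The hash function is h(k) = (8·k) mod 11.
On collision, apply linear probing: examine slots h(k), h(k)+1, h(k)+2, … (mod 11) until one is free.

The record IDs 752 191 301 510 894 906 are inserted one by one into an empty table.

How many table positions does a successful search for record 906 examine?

752 hashes to 10; slot 10 is free → place at 10.
191 hashes to 10; 10 taken → place at 0.
301 hashes to 10; 10,0 taken → place at 1.
510 hashes to 10; 10,0,1 taken → place at 2.
894 hashes to 2; 2 taken → place at 3.
906 hashes to 10; 10,0,1,2,3 taken → place at 4.
Table: [191, 301, 510, 894, 906, ∅, ∅, ∅, ∅, ∅, 752]
Lookup 906: h=10, probe 10,0,1,2,3,4 → found at 4.

6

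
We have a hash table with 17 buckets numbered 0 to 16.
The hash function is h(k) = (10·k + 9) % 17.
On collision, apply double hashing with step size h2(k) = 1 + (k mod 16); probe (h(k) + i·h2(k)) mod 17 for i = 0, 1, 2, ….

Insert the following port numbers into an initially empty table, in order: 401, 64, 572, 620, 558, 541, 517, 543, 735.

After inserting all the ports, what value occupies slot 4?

620

401: h=7 → slot 7
64: h=3 → slot 3
572: h=0 → slot 0
620: h=4 → slot 4
558: h=13 → slot 13
541: h=13, h2=14, probe 13,10 → slot 10
517: h=11 → slot 11
543: h=16 → slot 16
735: h=15 → slot 15
Table: [572, —, —, 64, 620, —, —, 401, —, —, 541, 517, —, 558, —, 735, 543]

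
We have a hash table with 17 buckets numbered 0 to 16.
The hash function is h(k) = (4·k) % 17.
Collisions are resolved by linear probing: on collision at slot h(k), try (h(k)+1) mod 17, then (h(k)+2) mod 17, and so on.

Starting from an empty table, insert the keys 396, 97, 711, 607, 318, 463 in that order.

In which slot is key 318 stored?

16

396: h=3 → slot 3
97: h=14 → slot 14
711: h=5 → slot 5
607: h=14, probe 14,15 → slot 15
318: h=14, probe 14,15,16 → slot 16
463: h=16, probe 16,0 → slot 0
Table: [463, _, _, 396, _, 711, _, _, _, _, _, _, _, _, 97, 607, 318]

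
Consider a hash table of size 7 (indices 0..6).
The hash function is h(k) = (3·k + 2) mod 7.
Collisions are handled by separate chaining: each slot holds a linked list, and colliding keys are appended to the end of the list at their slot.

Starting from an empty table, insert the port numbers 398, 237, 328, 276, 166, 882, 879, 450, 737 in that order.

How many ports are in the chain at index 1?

Insert 398: h=6, bucket 6 empty → new chain.
Insert 237: h=6, bucket 6 nonempty → append to chain.
Insert 328: h=6, bucket 6 nonempty → append to chain.
Insert 276: h=4, bucket 4 empty → new chain.
Insert 166: h=3, bucket 3 empty → new chain.
Insert 882: h=2, bucket 2 empty → new chain.
Insert 879: h=0, bucket 0 empty → new chain.
Insert 450: h=1, bucket 1 empty → new chain.
Insert 737: h=1, bucket 1 nonempty → append to chain.
Final buckets:
0: 879
1: 450 -> 737
2: 882
3: 166
4: 276
5: -
6: 398 -> 237 -> 328

2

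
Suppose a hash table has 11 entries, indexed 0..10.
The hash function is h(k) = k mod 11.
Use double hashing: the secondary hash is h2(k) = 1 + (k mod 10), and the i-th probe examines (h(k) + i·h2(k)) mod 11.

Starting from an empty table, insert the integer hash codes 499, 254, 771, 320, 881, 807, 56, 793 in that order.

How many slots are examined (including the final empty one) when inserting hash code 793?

Insert 499: h=4, slot 4 empty => index 4.
Insert 254: h=1, slot 1 empty => index 1.
Insert 771: h=1, h2=2, slot 1 occupied => index 3.
Insert 320: h=1, h2=1, slot 1 occupied => index 2.
Insert 881: h=1, h2=2, slots 1,3 occupied => index 5.
Insert 807: h=4, h2=8, slots 4,1 occupied => index 9.
Insert 56: h=1, h2=7, slot 1 occupied => index 8.
Insert 793: h=1, h2=4, slots 1,5,9,2 occupied => index 6.
Table: [—, 254, 320, 771, 499, 881, 793, —, 56, 807, —]

5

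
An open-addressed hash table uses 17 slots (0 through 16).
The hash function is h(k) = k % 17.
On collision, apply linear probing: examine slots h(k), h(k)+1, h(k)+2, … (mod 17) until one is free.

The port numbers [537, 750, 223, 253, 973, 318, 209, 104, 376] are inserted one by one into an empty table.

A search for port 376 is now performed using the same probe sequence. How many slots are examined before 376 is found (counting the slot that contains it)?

6

Insert 537: h=10, slot 10 empty → index 10.
Insert 750: h=2, slot 2 empty → index 2.
Insert 223: h=2, slot 2 occupied → index 3.
Insert 253: h=15, slot 15 empty → index 15.
Insert 973: h=4, slot 4 empty → index 4.
Insert 318: h=12, slot 12 empty → index 12.
Insert 209: h=5, slot 5 empty → index 5.
Insert 104: h=2, slots 2,3,4,5 occupied → index 6.
Insert 376: h=2, slots 2,3,4,5,6 occupied → index 7.
Table: [., ., 750, 223, 973, 209, 104, 376, ., ., 537, ., 318, ., ., 253, .]
Lookup 376: h=2, probe 2,3,4,5,6,7 → found at 7.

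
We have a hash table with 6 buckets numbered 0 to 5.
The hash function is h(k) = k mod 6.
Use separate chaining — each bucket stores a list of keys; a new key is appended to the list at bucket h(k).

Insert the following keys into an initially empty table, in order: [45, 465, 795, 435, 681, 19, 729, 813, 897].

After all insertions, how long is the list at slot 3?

45 -> bucket 3
465 -> bucket 3 (collision)
795 -> bucket 3 (collision)
435 -> bucket 3 (collision)
681 -> bucket 3 (collision)
19 -> bucket 1
729 -> bucket 3 (collision)
813 -> bucket 3 (collision)
897 -> bucket 3 (collision)
Final buckets:
0: _
1: 19
2: _
3: 45 -> 465 -> 795 -> 435 -> 681 -> 729 -> 813 -> 897
4: _
5: _

8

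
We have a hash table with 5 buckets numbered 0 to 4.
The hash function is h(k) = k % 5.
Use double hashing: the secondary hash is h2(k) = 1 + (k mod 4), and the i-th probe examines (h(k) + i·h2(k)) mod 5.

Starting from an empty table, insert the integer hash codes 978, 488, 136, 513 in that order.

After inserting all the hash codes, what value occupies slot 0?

978: h=3 → slot 3
488: h=3, h2=1, probe 3,4 → slot 4
136: h=1 → slot 1
513: h=3, h2=2, probe 3,0 → slot 0
Table: [513, 136, ∅, 978, 488]

513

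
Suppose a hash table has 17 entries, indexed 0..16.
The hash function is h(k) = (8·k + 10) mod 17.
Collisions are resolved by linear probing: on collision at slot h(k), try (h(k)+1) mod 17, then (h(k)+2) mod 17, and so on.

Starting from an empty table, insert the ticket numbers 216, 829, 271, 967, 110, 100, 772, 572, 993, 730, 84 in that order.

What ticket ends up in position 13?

100

Insert 216: h=4, slot 4 empty => index 4.
Insert 829: h=12, slot 12 empty => index 12.
Insert 271: h=2, slot 2 empty => index 2.
Insert 967: h=11, slot 11 empty => index 11.
Insert 110: h=6, slot 6 empty => index 6.
Insert 100: h=11, slots 11,12 occupied => index 13.
Insert 772: h=15, slot 15 empty => index 15.
Insert 572: h=13, slot 13 occupied => index 14.
Insert 993: h=15, slot 15 occupied => index 16.
Insert 730: h=2, slot 2 occupied => index 3.
Insert 84: h=2, slots 2,3,4 occupied => index 5.
Table: [-, -, 271, 730, 216, 84, 110, -, -, -, -, 967, 829, 100, 572, 772, 993]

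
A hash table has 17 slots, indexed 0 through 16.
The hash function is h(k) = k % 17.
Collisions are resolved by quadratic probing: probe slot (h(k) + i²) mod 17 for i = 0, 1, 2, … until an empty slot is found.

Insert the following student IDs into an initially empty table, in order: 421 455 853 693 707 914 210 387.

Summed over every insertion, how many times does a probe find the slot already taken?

421 hashes to 13; slot 13 is free => place at 13.
455 hashes to 13; 13 taken => place at 14.
853 hashes to 3; slot 3 is free => place at 3.
693 hashes to 13; 13,14 taken => place at 0.
707 hashes to 10; slot 10 is free => place at 10.
914 hashes to 13; 13,14,0 taken => place at 5.
210 hashes to 6; slot 6 is free => place at 6.
387 hashes to 13; 13,14,0,5 taken => place at 12.
Table: [693, _, _, 853, _, 914, 210, _, _, _, 707, _, 387, 421, 455, _, _]

10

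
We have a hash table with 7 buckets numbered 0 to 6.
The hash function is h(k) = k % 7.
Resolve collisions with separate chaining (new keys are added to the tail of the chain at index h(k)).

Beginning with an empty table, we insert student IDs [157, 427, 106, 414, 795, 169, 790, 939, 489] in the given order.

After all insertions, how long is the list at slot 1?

Insert 157: h=3, bucket 3 empty → new chain.
Insert 427: h=0, bucket 0 empty → new chain.
Insert 106: h=1, bucket 1 empty → new chain.
Insert 414: h=1, bucket 1 nonempty → append to chain.
Insert 795: h=4, bucket 4 empty → new chain.
Insert 169: h=1, bucket 1 nonempty → append to chain.
Insert 790: h=6, bucket 6 empty → new chain.
Insert 939: h=1, bucket 1 nonempty → append to chain.
Insert 489: h=6, bucket 6 nonempty → append to chain.
Final buckets:
0: 427
1: 106 -> 414 -> 169 -> 939
2: -
3: 157
4: 795
5: -
6: 790 -> 489

4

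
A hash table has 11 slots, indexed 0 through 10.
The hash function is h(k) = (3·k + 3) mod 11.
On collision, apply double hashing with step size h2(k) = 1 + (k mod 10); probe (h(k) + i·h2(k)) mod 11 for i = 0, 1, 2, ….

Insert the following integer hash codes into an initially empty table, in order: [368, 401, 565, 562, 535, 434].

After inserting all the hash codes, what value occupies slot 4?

368: h=7 → slot 7
401: h=7, h2=2, probe 7,9 → slot 9
565: h=4 → slot 4
562: h=6 → slot 6
535: h=2 → slot 2
434: h=7, h2=5, probe 7,1 → slot 1
Table: [∅, 434, 535, ∅, 565, ∅, 562, 368, ∅, 401, ∅]

565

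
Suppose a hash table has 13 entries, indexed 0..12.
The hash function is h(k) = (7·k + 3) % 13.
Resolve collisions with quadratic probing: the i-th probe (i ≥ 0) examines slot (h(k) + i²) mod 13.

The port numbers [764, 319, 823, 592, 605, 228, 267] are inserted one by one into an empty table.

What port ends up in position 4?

Insert 764: h=8, slot 8 empty -> index 8.
Insert 319: h=0, slot 0 empty -> index 0.
Insert 823: h=5, slot 5 empty -> index 5.
Insert 592: h=0, slot 0 occupied -> index 1.
Insert 605: h=0, slots 0,1 occupied -> index 4.
Insert 228: h=0, slots 0,1,4 occupied -> index 9.
Insert 267: h=0, slots 0,1,4,9 occupied -> index 3.
Table: [319, 592, -, 267, 605, 823, -, -, 764, 228, -, -, -]

605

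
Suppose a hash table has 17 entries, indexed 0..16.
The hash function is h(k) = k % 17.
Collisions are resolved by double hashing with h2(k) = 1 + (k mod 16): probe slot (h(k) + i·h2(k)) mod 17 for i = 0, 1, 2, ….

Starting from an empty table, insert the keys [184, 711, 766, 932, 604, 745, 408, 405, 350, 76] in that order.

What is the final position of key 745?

7

184: h=14 => slot 14
711: h=14, h2=8, probe 14,5 => slot 5
766: h=1 => slot 1
932: h=14, h2=5, probe 14,2 => slot 2
604: h=9 => slot 9
745: h=14, h2=10, probe 14,7 => slot 7
408: h=0 => slot 0
405: h=14, h2=6, probe 14,3 => slot 3
350: h=10 => slot 10
76: h=8 => slot 8
Table: [408, 766, 932, 405, ∅, 711, ∅, 745, 76, 604, 350, ∅, ∅, ∅, 184, ∅, ∅]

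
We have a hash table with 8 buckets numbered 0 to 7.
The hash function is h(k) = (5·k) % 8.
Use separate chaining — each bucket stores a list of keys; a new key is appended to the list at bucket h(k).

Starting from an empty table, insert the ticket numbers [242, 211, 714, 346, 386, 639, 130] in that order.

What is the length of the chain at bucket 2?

242 → bucket 2
211 → bucket 7
714 → bucket 2 (collision)
346 → bucket 2 (collision)
386 → bucket 2 (collision)
639 → bucket 3
130 → bucket 2 (collision)
Final buckets:
0: _
1: _
2: 242 -> 714 -> 346 -> 386 -> 130
3: 639
4: _
5: _
6: _
7: 211

5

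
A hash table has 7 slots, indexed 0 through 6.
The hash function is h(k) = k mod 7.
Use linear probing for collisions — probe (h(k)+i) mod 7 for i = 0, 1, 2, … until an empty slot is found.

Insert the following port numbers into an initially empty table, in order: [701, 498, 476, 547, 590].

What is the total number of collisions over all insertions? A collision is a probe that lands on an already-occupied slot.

Insert 701: h=1, slot 1 empty => index 1.
Insert 498: h=1, slot 1 occupied => index 2.
Insert 476: h=0, slot 0 empty => index 0.
Insert 547: h=1, slots 1,2 occupied => index 3.
Insert 590: h=2, slots 2,3 occupied => index 4.
Table: [476, 701, 498, 547, 590, _, _]

5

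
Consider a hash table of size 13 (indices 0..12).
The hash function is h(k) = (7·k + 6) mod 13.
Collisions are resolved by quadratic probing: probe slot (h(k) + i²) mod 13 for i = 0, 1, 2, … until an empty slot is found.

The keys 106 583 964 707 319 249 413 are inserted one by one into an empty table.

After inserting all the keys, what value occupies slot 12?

106: h=7 -> slot 7
583: h=5 -> slot 5
964: h=7, probe 7,8 -> slot 8
707: h=2 -> slot 2
319: h=3 -> slot 3
249: h=7, probe 7,8,11 -> slot 11
413: h=11, probe 11,12 -> slot 12
Table: [-, -, 707, 319, -, 583, -, 106, 964, -, -, 249, 413]

413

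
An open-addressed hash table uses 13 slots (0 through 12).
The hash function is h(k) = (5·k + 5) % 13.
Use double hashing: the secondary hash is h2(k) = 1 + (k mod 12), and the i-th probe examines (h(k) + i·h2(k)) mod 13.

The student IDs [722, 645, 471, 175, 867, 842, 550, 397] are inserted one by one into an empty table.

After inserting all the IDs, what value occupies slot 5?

Insert 722: h=1, slot 1 empty -> index 1.
Insert 645: h=6, slot 6 empty -> index 6.
Insert 471: h=7, slot 7 empty -> index 7.
Insert 175: h=9, slot 9 empty -> index 9.
Insert 867: h=11, slot 11 empty -> index 11.
Insert 842: h=3, slot 3 empty -> index 3.
Insert 550: h=12, slot 12 empty -> index 12.
Insert 397: h=1, h2=2, slots 1,3 occupied -> index 5.
Table: [_, 722, _, 842, _, 397, 645, 471, _, 175, _, 867, 550]

397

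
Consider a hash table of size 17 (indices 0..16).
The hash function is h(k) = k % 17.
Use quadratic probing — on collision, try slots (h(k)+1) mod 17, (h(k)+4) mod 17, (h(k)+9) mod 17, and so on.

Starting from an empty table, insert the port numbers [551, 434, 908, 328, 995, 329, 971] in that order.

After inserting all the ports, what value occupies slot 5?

551 hashes to 7; slot 7 is free => place at 7.
434 hashes to 9; slot 9 is free => place at 9.
908 hashes to 7; 7 taken => place at 8.
328 hashes to 5; slot 5 is free => place at 5.
995 hashes to 9; 9 taken => place at 10.
329 hashes to 6; slot 6 is free => place at 6.
971 hashes to 2; slot 2 is free => place at 2.
Table: [., ., 971, ., ., 328, 329, 551, 908, 434, 995, ., ., ., ., ., .]

328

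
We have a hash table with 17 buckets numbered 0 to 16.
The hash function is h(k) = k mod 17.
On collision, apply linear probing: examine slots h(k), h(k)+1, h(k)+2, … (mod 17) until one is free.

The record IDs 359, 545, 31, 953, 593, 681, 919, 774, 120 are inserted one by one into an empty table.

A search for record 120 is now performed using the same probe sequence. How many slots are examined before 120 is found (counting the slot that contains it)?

6

359: h=2 => slot 2
545: h=1 => slot 1
31: h=14 => slot 14
953: h=1, probe 1,2,3 => slot 3
593: h=15 => slot 15
681: h=1, probe 1,2,3,4 => slot 4
919: h=1, probe 1,2,3,4,5 => slot 5
774: h=9 => slot 9
120: h=1, probe 1,2,3,4,5,6 => slot 6
Table: [—, 545, 359, 953, 681, 919, 120, —, —, 774, —, —, —, —, 31, 593, —]
Lookup 120: h=1, probe 1,2,3,4,5,6 → found at 6.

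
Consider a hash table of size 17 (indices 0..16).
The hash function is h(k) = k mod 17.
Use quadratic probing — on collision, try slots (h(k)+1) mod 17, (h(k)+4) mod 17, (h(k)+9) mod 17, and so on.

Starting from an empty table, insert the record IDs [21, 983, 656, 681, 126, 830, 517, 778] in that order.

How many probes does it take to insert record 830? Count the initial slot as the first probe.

2

21: h=4 -> slot 4
983: h=14 -> slot 14
656: h=10 -> slot 10
681: h=1 -> slot 1
126: h=7 -> slot 7
830: h=14, probe 14,15 -> slot 15
517: h=7, probe 7,8 -> slot 8
778: h=13 -> slot 13
Table: [-, 681, -, -, 21, -, -, 126, 517, -, 656, -, -, 778, 983, 830, -]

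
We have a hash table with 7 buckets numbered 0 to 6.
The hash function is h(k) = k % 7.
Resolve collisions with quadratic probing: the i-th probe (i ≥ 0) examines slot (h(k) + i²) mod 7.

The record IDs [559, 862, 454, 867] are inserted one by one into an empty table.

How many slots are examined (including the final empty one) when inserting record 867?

Insert 559: h=6, slot 6 empty -> index 6.
Insert 862: h=1, slot 1 empty -> index 1.
Insert 454: h=6, slot 6 occupied -> index 0.
Insert 867: h=6, slots 6,0 occupied -> index 3.
Table: [454, 862, _, 867, _, _, 559]

3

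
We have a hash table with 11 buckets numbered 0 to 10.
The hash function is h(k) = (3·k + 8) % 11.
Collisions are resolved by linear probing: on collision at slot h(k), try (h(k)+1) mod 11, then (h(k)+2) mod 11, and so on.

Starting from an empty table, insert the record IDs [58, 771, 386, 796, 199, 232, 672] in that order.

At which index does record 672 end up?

58: h=6 => slot 6
771: h=0 => slot 0
386: h=0, probe 0,1 => slot 1
796: h=9 => slot 9
199: h=0, probe 0,1,2 => slot 2
232: h=0, probe 0,1,2,3 => slot 3
672: h=0, probe 0,1,2,3,4 => slot 4
Table: [771, 386, 199, 232, 672, ., 58, ., ., 796, .]

4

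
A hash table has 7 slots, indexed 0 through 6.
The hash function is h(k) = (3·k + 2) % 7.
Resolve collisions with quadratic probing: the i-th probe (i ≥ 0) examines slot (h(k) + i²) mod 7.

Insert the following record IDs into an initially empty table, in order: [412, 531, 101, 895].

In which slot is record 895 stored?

3

Insert 412: h=6, slot 6 empty => index 6.
Insert 531: h=6, slot 6 occupied => index 0.
Insert 101: h=4, slot 4 empty => index 4.
Insert 895: h=6, slots 6,0 occupied => index 3.
Table: [531, —, —, 895, 101, —, 412]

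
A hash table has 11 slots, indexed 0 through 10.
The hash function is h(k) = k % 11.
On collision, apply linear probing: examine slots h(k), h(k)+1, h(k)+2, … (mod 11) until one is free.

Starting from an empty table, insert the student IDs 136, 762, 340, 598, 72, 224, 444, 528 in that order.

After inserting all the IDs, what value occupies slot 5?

136 hashes to 4; slot 4 is free => place at 4.
762 hashes to 3; slot 3 is free => place at 3.
340 hashes to 10; slot 10 is free => place at 10.
598 hashes to 4; 4 taken => place at 5.
72 hashes to 6; slot 6 is free => place at 6.
224 hashes to 4; 4,5,6 taken => place at 7.
444 hashes to 4; 4,5,6,7 taken => place at 8.
528 hashes to 0; slot 0 is free => place at 0.
Table: [528, ., ., 762, 136, 598, 72, 224, 444, ., 340]

598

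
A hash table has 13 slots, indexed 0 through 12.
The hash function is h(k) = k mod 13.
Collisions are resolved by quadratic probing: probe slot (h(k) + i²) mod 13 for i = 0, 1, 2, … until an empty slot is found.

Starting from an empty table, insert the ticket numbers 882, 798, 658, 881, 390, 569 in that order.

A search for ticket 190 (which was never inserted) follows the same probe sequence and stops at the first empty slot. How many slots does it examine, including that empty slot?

2

Insert 882: h=11, slot 11 empty → index 11.
Insert 798: h=5, slot 5 empty → index 5.
Insert 658: h=8, slot 8 empty → index 8.
Insert 881: h=10, slot 10 empty → index 10.
Insert 390: h=0, slot 0 empty → index 0.
Insert 569: h=10, slots 10,11 occupied → index 1.
Table: [390, 569, -, -, -, 798, -, -, 658, -, 881, 882, -]
Lookup 190: h=8, probe 8,9 → slot 9 empty, not found.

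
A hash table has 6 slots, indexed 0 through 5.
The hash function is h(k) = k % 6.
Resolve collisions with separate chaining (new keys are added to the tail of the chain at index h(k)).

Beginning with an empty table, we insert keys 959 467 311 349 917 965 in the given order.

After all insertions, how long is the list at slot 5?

Insert 959: h=5, bucket 5 empty -> new chain.
Insert 467: h=5, bucket 5 nonempty -> append to chain.
Insert 311: h=5, bucket 5 nonempty -> append to chain.
Insert 349: h=1, bucket 1 empty -> new chain.
Insert 917: h=5, bucket 5 nonempty -> append to chain.
Insert 965: h=5, bucket 5 nonempty -> append to chain.
Final buckets:
0: —
1: 349
2: —
3: —
4: —
5: 959 -> 467 -> 311 -> 917 -> 965

5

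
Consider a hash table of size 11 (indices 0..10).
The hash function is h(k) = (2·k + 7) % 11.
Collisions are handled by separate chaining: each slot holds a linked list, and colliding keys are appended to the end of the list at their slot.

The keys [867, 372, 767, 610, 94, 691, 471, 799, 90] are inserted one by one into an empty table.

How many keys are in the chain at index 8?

1

867 → bucket 3
372 → bucket 3 (collision)
767 → bucket 1
610 → bucket 6
94 → bucket 8
691 → bucket 3 (collision)
471 → bucket 3 (collision)
799 → bucket 10
90 → bucket 0
Final buckets:
0: 90
1: 767
2: .
3: 867 -> 372 -> 691 -> 471
4: .
5: .
6: 610
7: .
8: 94
9: .
10: 799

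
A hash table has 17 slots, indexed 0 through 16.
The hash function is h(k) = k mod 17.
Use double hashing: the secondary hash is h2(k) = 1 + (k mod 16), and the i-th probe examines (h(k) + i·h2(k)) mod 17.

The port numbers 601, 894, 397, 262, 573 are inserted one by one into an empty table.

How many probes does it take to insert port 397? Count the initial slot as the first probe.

601: h=6 → slot 6
894: h=10 → slot 10
397: h=6, h2=14, probe 6,3 → slot 3
262: h=7 → slot 7
573: h=12 → slot 12
Table: [_, _, _, 397, _, _, 601, 262, _, _, 894, _, 573, _, _, _, _]

2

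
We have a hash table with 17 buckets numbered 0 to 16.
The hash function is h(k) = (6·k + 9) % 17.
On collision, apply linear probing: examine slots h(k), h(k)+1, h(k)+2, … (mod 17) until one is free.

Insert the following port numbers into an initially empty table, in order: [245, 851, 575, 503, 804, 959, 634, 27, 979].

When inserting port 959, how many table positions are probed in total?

Insert 245: h=0, slot 0 empty → index 0.
Insert 851: h=15, slot 15 empty → index 15.
Insert 575: h=8, slot 8 empty → index 8.
Insert 503: h=1, slot 1 empty → index 1.
Insert 804: h=5, slot 5 empty → index 5.
Insert 959: h=0, slots 0,1 occupied → index 2.
Insert 634: h=5, slot 5 occupied → index 6.
Insert 27: h=1, slots 1,2 occupied → index 3.
Insert 979: h=1, slots 1,2,3 occupied → index 4.
Table: [245, 503, 959, 27, 979, 804, 634, —, 575, —, —, —, —, —, —, 851, —]

3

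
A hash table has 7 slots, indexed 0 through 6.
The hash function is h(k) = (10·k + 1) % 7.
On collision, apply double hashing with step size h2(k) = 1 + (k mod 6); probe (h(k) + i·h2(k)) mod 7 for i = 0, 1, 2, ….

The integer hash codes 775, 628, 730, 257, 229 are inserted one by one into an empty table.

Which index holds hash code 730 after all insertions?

5

775: h=2 => slot 2
628: h=2, h2=5, probe 2,0 => slot 0
730: h=0, h2=5, probe 0,5 => slot 5
257: h=2, h2=6, probe 2,1 => slot 1
229: h=2, h2=2, probe 2,4 => slot 4
Table: [628, 257, 775, —, 229, 730, —]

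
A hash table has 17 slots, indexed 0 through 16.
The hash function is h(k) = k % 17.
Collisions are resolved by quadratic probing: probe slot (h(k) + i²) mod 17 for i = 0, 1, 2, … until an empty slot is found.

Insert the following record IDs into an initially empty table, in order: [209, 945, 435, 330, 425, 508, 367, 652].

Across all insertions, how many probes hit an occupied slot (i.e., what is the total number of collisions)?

3

209: h=5 => slot 5
945: h=10 => slot 10
435: h=10, probe 10,11 => slot 11
330: h=7 => slot 7
425: h=0 => slot 0
508: h=15 => slot 15
367: h=10, probe 10,11,14 => slot 14
652: h=6 => slot 6
Table: [425, ∅, ∅, ∅, ∅, 209, 652, 330, ∅, ∅, 945, 435, ∅, ∅, 367, 508, ∅]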